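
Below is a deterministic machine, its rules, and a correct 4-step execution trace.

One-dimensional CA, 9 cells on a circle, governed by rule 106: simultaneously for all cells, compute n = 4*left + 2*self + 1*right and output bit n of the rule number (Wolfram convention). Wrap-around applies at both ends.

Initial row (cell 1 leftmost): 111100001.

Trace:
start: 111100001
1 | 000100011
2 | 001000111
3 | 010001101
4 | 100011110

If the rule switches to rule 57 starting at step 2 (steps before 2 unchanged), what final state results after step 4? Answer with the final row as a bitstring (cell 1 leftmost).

010101011

(re-executing steps 2..4 under rule 57; state before step 2: 000100011)
2 | 110011010
3 | 101010101
4 | 010101011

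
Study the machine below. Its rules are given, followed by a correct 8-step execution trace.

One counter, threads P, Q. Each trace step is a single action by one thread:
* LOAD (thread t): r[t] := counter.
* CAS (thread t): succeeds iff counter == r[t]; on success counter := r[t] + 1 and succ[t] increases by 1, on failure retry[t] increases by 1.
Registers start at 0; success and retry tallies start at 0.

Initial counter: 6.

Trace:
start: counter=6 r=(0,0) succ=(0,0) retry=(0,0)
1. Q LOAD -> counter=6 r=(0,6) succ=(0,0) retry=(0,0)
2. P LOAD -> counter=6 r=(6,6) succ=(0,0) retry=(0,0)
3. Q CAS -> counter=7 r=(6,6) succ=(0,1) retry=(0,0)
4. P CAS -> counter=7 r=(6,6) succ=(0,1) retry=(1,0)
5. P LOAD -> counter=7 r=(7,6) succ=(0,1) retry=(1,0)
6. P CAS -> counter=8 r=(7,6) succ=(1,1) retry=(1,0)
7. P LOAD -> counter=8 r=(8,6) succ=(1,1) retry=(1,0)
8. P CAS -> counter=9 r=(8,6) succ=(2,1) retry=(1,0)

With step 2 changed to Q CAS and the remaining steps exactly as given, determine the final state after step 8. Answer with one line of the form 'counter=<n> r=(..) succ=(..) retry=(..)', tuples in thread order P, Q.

counter=9 r=(8,6) succ=(2,1) retry=(1,1)

(re-executing from step 2 with the substitution; state before step 2: counter=6 r=(0,6) succ=(0,0) retry=(0,0))
2. Q CAS -> counter=7 r=(0,6) succ=(0,1) retry=(0,0)
3. Q CAS -> counter=7 r=(0,6) succ=(0,1) retry=(0,1)
4. P CAS -> counter=7 r=(0,6) succ=(0,1) retry=(1,1)
5. P LOAD -> counter=7 r=(7,6) succ=(0,1) retry=(1,1)
6. P CAS -> counter=8 r=(7,6) succ=(1,1) retry=(1,1)
7. P LOAD -> counter=8 r=(8,6) succ=(1,1) retry=(1,1)
8. P CAS -> counter=9 r=(8,6) succ=(2,1) retry=(1,1)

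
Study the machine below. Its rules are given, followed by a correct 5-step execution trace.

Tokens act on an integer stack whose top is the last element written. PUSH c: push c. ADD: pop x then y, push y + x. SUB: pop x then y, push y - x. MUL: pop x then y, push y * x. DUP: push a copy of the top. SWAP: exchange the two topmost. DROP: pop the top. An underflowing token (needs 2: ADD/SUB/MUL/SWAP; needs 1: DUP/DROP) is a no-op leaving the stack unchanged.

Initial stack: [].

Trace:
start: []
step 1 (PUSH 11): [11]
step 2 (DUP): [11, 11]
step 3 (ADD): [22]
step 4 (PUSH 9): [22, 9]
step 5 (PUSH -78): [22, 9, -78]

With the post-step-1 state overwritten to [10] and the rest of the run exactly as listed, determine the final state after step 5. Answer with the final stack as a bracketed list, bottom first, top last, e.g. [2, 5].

state after step 1 := [10]
step 2 (DUP): [10, 10]
step 3 (ADD): [20]
step 4 (PUSH 9): [20, 9]
step 5 (PUSH -78): [20, 9, -78]

[20, 9, -78]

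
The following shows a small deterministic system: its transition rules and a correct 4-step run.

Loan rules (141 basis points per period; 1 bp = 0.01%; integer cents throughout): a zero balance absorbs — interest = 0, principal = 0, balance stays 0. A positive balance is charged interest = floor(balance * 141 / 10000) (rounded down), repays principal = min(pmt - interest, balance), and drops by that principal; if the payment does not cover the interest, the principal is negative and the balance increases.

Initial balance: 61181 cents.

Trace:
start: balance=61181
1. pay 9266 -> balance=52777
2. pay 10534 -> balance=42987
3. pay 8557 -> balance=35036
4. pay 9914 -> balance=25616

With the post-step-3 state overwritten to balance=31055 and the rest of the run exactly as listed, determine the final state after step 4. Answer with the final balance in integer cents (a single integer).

state after step 3 := balance=31055
4. pay 9914 -> balance=21578

21578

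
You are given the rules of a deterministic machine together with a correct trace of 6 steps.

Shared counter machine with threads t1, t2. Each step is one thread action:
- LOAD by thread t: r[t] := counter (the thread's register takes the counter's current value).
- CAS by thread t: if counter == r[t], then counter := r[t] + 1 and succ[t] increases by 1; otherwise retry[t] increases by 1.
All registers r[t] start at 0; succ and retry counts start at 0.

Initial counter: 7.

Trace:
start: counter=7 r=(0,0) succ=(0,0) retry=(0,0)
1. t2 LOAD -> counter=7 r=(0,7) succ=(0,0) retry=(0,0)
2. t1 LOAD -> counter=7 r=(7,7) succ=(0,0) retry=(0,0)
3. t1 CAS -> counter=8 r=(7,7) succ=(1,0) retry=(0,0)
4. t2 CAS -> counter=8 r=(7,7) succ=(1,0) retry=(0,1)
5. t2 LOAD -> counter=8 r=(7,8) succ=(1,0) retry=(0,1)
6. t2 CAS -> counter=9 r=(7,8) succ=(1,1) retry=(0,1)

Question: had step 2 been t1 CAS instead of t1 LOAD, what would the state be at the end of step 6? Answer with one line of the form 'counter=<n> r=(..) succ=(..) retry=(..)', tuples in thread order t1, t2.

(re-executing from step 2 with the substitution; state before step 2: counter=7 r=(0,7) succ=(0,0) retry=(0,0))
2. t1 CAS -> counter=7 r=(0,7) succ=(0,0) retry=(1,0)
3. t1 CAS -> counter=7 r=(0,7) succ=(0,0) retry=(2,0)
4. t2 CAS -> counter=8 r=(0,7) succ=(0,1) retry=(2,0)
5. t2 LOAD -> counter=8 r=(0,8) succ=(0,1) retry=(2,0)
6. t2 CAS -> counter=9 r=(0,8) succ=(0,2) retry=(2,0)

counter=9 r=(0,8) succ=(0,2) retry=(2,0)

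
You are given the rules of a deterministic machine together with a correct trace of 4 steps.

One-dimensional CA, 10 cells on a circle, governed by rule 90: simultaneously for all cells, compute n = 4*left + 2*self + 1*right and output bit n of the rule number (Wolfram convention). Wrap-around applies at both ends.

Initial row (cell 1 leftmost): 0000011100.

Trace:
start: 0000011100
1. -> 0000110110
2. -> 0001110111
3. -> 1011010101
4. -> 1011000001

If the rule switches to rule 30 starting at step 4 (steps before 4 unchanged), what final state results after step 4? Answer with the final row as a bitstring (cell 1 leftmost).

0010010101

(re-executing step 4 under rule 30; state before step 4: 1011010101)
4. -> 0010010101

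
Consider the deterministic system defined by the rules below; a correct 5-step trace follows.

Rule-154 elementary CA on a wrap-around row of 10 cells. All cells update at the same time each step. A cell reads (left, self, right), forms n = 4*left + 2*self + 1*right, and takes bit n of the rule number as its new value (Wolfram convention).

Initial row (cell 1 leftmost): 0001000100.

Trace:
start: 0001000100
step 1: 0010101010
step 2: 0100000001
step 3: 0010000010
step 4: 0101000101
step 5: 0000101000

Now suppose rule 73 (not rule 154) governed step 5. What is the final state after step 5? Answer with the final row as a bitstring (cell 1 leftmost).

0000010000

(re-executing step 5 under rule 73; state before step 5: 0101000101)
step 5: 0000010000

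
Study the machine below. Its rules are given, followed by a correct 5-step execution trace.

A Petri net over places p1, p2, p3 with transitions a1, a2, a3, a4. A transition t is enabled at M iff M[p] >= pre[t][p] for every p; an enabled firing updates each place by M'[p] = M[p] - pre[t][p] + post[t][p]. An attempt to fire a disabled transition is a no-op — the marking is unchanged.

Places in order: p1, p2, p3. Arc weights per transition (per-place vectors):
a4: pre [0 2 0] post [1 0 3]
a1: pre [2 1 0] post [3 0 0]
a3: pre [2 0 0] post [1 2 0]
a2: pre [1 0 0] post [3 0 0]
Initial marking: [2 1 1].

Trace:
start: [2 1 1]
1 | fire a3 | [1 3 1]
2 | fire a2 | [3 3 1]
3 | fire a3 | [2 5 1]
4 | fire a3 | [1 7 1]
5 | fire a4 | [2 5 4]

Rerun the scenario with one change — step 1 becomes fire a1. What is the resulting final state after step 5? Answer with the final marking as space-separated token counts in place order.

4 2 4

(re-executing from step 1 with the substitution; state before step 1: [2 1 1])
1 | fire a1 | [3 0 1]
2 | fire a2 | [5 0 1]
3 | fire a3 | [4 2 1]
4 | fire a3 | [3 4 1]
5 | fire a4 | [4 2 4]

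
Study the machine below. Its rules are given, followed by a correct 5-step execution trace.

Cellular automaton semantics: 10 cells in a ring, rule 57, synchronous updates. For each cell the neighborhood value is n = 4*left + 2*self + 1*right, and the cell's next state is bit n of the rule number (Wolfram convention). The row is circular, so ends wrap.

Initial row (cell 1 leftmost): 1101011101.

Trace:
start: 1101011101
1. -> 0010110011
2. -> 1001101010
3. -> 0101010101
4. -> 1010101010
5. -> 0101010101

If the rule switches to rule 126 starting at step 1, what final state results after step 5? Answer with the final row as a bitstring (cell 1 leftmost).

0000000111

(re-executing steps 1..5 under rule 126; state before step 1: 1101011101)
1. -> 0111110111
2. -> 1100011101
3. -> 0110110111
4. -> 1111111101
5. -> 0000000111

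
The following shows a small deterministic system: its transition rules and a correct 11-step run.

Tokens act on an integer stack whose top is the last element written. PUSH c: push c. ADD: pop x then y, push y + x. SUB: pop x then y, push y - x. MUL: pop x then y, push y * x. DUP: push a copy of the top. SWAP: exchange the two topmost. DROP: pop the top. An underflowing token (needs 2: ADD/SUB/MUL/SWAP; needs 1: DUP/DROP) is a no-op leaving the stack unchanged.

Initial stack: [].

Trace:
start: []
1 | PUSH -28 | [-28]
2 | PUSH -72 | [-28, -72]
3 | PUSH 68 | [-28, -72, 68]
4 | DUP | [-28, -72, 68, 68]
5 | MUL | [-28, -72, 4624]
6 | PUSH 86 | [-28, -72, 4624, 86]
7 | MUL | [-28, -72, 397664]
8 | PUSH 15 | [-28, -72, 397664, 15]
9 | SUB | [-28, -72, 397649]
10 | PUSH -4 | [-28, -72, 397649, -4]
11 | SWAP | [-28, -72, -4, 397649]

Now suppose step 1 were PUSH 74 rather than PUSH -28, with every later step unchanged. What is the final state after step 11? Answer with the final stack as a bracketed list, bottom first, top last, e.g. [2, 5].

(re-executing from step 1 with the substitution; state before step 1: [])
1 | PUSH 74 | [74]
2 | PUSH -72 | [74, -72]
3 | PUSH 68 | [74, -72, 68]
4 | DUP | [74, -72, 68, 68]
5 | MUL | [74, -72, 4624]
6 | PUSH 86 | [74, -72, 4624, 86]
7 | MUL | [74, -72, 397664]
8 | PUSH 15 | [74, -72, 397664, 15]
9 | SUB | [74, -72, 397649]
10 | PUSH -4 | [74, -72, 397649, -4]
11 | SWAP | [74, -72, -4, 397649]

[74, -72, -4, 397649]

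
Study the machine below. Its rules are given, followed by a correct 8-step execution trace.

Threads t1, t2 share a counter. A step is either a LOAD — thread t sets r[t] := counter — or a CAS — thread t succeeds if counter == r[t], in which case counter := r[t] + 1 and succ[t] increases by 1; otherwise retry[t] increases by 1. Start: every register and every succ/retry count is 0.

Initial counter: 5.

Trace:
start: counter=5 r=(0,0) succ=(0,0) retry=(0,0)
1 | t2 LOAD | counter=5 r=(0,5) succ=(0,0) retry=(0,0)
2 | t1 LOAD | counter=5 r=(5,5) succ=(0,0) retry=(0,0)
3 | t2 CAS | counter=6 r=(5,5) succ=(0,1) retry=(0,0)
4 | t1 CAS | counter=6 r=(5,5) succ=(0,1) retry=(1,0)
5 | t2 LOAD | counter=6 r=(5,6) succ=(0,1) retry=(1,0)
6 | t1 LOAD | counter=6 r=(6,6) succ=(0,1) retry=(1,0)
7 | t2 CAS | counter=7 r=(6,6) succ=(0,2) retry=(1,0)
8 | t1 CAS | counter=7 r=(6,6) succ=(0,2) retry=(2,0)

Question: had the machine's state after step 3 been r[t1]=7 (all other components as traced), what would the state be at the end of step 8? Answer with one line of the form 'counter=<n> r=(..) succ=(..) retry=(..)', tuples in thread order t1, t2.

counter=7 r=(6,6) succ=(0,2) retry=(2,0)

state after step 3 := counter=6 r=(7,5) succ=(0,1) retry=(0,0)
4 | t1 CAS | counter=6 r=(7,5) succ=(0,1) retry=(1,0)
5 | t2 LOAD | counter=6 r=(7,6) succ=(0,1) retry=(1,0)
6 | t1 LOAD | counter=6 r=(6,6) succ=(0,1) retry=(1,0)
7 | t2 CAS | counter=7 r=(6,6) succ=(0,2) retry=(1,0)
8 | t1 CAS | counter=7 r=(6,6) succ=(0,2) retry=(2,0)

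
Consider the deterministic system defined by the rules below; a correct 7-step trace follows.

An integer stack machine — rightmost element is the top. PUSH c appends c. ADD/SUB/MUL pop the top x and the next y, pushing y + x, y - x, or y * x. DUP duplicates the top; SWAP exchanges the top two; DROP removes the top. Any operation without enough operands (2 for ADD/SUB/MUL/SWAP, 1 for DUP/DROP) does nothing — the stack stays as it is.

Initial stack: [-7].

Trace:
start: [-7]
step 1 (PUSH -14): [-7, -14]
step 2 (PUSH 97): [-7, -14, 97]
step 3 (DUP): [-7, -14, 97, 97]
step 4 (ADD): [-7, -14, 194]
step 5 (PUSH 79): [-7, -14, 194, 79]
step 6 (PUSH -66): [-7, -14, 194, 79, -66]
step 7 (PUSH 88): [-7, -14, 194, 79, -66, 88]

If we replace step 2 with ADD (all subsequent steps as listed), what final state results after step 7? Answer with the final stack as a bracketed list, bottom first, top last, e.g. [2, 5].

[-42, 79, -66, 88]

(re-executing from step 2 with the substitution; state before step 2: [-7, -14])
step 2 (ADD): [-21]
step 3 (DUP): [-21, -21]
step 4 (ADD): [-42]
step 5 (PUSH 79): [-42, 79]
step 6 (PUSH -66): [-42, 79, -66]
step 7 (PUSH 88): [-42, 79, -66, 88]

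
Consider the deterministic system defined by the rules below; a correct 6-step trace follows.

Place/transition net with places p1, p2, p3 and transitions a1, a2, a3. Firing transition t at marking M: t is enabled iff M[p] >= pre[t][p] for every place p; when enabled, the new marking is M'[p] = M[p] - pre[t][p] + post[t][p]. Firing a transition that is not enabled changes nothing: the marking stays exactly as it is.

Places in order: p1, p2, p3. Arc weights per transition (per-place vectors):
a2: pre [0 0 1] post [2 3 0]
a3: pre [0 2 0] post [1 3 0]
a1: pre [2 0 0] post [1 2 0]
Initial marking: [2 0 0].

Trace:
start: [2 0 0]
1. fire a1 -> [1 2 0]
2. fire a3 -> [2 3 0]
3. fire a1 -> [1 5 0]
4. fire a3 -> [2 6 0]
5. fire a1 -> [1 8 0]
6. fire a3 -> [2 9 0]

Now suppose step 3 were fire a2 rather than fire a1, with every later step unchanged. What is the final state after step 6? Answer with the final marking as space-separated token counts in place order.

(re-executing from step 3 with the substitution; state before step 3: [2 3 0])
3. fire a2 -> [2 3 0]
4. fire a3 -> [3 4 0]
5. fire a1 -> [2 6 0]
6. fire a3 -> [3 7 0]

3 7 0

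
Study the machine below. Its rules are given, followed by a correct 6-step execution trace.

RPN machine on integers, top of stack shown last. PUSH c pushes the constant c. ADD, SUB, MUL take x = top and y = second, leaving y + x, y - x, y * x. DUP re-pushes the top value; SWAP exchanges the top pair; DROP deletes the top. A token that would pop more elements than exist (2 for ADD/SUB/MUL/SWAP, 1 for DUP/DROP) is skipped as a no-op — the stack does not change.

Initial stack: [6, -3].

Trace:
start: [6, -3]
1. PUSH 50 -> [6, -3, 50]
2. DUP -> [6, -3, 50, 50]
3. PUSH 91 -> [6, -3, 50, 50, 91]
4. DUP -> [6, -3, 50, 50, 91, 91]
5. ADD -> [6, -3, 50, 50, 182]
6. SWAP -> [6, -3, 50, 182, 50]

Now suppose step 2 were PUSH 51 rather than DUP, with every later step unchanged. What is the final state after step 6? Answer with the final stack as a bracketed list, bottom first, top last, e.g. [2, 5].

[6, -3, 50, 182, 51]

(re-executing from step 2 with the substitution; state before step 2: [6, -3, 50])
2. PUSH 51 -> [6, -3, 50, 51]
3. PUSH 91 -> [6, -3, 50, 51, 91]
4. DUP -> [6, -3, 50, 51, 91, 91]
5. ADD -> [6, -3, 50, 51, 182]
6. SWAP -> [6, -3, 50, 182, 51]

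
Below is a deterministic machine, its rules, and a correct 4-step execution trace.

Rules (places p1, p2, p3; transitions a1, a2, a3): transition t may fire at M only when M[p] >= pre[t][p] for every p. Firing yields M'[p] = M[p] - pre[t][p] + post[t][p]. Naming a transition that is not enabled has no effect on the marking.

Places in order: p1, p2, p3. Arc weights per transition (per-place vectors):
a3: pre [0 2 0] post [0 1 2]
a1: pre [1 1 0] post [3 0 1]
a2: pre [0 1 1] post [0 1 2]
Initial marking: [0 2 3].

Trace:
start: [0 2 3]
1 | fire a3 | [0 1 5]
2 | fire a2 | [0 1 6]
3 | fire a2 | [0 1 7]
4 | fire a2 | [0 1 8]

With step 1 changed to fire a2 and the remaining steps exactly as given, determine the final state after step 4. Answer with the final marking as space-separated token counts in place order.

(re-executing from step 1 with the substitution; state before step 1: [0 2 3])
1 | fire a2 | [0 2 4]
2 | fire a2 | [0 2 5]
3 | fire a2 | [0 2 6]
4 | fire a2 | [0 2 7]

0 2 7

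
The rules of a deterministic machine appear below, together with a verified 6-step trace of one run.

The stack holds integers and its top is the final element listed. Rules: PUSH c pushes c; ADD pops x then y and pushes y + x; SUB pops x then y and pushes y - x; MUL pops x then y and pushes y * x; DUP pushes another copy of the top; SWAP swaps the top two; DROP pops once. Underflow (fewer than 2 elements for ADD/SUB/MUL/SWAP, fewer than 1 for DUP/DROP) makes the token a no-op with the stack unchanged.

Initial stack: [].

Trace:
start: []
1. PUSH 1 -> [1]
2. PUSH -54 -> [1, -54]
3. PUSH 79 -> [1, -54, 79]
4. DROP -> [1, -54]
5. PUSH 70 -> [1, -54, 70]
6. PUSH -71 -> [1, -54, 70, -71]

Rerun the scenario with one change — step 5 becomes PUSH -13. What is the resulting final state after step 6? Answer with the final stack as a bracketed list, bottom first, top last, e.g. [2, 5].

[1, -54, -13, -71]

(re-executing from step 5 with the substitution; state before step 5: [1, -54])
5. PUSH -13 -> [1, -54, -13]
6. PUSH -71 -> [1, -54, -13, -71]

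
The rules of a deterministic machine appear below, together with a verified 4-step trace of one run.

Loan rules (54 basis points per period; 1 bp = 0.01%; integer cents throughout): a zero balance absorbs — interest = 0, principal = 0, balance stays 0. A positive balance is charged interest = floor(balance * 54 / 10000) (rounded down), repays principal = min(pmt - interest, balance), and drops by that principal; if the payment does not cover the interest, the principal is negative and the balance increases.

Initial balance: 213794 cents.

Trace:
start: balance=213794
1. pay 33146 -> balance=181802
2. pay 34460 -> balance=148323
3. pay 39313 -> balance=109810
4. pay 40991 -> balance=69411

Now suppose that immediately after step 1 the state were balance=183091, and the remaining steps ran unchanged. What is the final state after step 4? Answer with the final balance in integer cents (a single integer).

state after step 1 := balance=183091
2. pay 34460 -> balance=149619
3. pay 39313 -> balance=111113
4. pay 40991 -> balance=70722

70722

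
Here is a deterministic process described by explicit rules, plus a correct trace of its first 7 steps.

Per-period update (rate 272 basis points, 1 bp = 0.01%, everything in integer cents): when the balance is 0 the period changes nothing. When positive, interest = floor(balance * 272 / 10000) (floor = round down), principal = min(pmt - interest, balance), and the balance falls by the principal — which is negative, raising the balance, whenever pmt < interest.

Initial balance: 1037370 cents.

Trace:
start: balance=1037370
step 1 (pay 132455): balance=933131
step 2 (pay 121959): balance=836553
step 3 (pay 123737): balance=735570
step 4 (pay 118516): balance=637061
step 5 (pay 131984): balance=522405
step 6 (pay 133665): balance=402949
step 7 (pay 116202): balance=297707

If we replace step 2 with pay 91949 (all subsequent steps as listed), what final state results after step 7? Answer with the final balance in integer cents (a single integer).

332025

(re-executing from step 2 with the substitution; state before step 2: balance=933131)
step 2 (pay 91949): balance=866563
step 3 (pay 123737): balance=766396
step 4 (pay 118516): balance=668725
step 5 (pay 131984): balance=554930
step 6 (pay 133665): balance=436359
step 7 (pay 116202): balance=332025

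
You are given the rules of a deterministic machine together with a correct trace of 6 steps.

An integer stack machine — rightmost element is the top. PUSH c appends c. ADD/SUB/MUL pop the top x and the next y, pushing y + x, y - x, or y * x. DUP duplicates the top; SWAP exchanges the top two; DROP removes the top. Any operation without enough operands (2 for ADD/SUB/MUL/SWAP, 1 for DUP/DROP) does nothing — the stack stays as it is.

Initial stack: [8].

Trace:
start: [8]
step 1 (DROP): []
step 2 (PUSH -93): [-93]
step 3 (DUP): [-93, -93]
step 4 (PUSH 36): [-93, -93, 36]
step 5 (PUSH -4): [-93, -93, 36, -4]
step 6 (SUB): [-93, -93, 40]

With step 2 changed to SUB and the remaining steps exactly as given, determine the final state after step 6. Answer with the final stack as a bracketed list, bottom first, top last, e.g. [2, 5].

[40]

(re-executing from step 2 with the substitution; state before step 2: [])
step 2 (SUB): []
step 3 (DUP): []
step 4 (PUSH 36): [36]
step 5 (PUSH -4): [36, -4]
step 6 (SUB): [40]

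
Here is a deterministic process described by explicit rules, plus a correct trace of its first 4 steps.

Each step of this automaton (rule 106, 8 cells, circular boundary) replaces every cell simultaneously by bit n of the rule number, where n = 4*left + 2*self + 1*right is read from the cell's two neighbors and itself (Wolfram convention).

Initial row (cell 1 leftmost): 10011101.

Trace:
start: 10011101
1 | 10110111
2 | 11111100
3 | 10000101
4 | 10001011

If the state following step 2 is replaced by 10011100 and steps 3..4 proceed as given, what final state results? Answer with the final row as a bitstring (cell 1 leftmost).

state after step 2 := 10011100
3 | 00110101
4 | 01111010

01111010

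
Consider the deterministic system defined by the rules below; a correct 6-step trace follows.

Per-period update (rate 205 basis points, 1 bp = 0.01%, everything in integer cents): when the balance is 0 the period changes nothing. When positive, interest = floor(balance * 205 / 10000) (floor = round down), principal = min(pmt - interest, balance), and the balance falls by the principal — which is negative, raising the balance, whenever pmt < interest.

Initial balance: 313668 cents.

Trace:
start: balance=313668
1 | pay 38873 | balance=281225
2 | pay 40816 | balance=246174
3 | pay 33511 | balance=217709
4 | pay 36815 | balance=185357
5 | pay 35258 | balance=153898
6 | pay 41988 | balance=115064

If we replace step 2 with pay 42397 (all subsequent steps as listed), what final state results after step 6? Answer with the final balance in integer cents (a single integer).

113350

(re-executing from step 2 with the substitution; state before step 2: balance=281225)
2 | pay 42397 | balance=244593
3 | pay 33511 | balance=216096
4 | pay 36815 | balance=183710
5 | pay 35258 | balance=152218
6 | pay 41988 | balance=113350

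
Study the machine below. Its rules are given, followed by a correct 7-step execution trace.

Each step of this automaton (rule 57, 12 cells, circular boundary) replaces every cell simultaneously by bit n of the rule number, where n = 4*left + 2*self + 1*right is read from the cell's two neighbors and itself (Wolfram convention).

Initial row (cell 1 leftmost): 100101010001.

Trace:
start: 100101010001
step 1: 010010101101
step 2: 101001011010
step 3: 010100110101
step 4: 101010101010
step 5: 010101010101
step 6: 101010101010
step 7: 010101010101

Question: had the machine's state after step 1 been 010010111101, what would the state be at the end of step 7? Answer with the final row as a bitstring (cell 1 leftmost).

state after step 1 := 010010111101
step 2: 101001100010
step 3: 010101011001
step 4: 101010110100
step 5: 010101101010
step 6: 001011010101
step 7: 100110101010

100110101010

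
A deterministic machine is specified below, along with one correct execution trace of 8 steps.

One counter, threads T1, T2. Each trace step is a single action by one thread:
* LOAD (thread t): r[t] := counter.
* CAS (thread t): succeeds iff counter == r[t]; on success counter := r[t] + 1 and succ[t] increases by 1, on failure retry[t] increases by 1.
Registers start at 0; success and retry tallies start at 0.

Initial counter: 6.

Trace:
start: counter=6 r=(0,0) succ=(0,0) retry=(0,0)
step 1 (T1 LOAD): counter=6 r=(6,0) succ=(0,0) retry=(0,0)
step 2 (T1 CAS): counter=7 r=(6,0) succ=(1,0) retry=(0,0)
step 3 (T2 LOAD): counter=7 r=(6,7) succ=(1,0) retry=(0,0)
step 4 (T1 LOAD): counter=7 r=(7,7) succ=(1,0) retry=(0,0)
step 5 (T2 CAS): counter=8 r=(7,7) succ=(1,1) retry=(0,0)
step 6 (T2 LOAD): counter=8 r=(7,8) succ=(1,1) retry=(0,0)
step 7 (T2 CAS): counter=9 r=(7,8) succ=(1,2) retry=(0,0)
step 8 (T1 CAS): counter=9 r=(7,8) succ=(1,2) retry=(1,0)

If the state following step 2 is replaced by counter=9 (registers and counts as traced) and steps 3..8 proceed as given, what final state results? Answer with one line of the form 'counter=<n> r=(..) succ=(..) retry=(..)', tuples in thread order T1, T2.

state after step 2 := counter=9 r=(6,0) succ=(1,0) retry=(0,0)
step 3 (T2 LOAD): counter=9 r=(6,9) succ=(1,0) retry=(0,0)
step 4 (T1 LOAD): counter=9 r=(9,9) succ=(1,0) retry=(0,0)
step 5 (T2 CAS): counter=10 r=(9,9) succ=(1,1) retry=(0,0)
step 6 (T2 LOAD): counter=10 r=(9,10) succ=(1,1) retry=(0,0)
step 7 (T2 CAS): counter=11 r=(9,10) succ=(1,2) retry=(0,0)
step 8 (T1 CAS): counter=11 r=(9,10) succ=(1,2) retry=(1,0)

counter=11 r=(9,10) succ=(1,2) retry=(1,0)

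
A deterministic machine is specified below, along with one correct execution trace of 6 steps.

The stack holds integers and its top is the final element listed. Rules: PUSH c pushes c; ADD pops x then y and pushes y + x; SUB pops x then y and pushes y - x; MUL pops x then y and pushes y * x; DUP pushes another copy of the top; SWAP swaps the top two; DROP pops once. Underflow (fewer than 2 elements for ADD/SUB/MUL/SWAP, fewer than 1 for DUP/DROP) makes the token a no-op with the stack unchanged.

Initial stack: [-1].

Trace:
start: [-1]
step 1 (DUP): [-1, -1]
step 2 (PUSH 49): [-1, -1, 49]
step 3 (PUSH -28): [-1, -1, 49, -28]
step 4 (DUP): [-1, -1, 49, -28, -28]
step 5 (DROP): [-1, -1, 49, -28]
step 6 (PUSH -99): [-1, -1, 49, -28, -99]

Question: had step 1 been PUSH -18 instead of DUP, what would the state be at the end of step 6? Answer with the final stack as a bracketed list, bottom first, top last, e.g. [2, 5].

[-1, -18, 49, -28, -99]

(re-executing from step 1 with the substitution; state before step 1: [-1])
step 1 (PUSH -18): [-1, -18]
step 2 (PUSH 49): [-1, -18, 49]
step 3 (PUSH -28): [-1, -18, 49, -28]
step 4 (DUP): [-1, -18, 49, -28, -28]
step 5 (DROP): [-1, -18, 49, -28]
step 6 (PUSH -99): [-1, -18, 49, -28, -99]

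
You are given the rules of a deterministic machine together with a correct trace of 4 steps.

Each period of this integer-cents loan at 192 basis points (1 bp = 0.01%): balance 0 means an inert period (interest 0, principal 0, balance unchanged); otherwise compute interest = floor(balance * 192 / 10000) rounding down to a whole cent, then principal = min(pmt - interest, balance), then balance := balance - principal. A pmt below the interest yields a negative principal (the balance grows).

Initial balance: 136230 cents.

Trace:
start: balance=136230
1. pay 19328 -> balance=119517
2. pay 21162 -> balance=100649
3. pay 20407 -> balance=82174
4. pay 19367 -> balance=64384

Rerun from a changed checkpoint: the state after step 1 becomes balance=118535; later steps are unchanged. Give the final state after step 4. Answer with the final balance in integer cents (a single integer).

state after step 1 := balance=118535
2. pay 21162 -> balance=99648
3. pay 20407 -> balance=81154
4. pay 19367 -> balance=63345

63345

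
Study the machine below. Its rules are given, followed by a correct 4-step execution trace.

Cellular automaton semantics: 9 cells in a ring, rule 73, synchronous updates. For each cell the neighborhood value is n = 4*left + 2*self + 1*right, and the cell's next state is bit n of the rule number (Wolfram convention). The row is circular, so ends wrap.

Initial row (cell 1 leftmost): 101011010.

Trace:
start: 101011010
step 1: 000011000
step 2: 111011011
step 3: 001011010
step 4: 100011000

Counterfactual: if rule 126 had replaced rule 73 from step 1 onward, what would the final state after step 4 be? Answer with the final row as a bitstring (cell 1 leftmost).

(re-executing steps 1..4 under rule 126; state before step 1: 101011010)
step 1: 111111111
step 2: 000000000
step 3: 000000000
step 4: 000000000

000000000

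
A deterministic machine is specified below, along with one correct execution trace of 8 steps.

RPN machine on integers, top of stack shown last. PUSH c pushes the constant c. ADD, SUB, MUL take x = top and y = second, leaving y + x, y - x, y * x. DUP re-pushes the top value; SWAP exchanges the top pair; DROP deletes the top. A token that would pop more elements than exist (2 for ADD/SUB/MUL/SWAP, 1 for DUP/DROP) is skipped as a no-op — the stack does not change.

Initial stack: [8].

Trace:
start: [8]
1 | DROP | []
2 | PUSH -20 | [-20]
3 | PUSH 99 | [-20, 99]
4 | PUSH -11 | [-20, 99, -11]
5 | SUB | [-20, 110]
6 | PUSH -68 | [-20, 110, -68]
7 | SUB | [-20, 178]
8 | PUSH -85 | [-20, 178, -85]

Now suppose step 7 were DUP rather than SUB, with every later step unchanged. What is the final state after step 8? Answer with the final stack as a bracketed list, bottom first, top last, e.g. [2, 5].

[-20, 110, -68, -68, -85]

(re-executing from step 7 with the substitution; state before step 7: [-20, 110, -68])
7 | DUP | [-20, 110, -68, -68]
8 | PUSH -85 | [-20, 110, -68, -68, -85]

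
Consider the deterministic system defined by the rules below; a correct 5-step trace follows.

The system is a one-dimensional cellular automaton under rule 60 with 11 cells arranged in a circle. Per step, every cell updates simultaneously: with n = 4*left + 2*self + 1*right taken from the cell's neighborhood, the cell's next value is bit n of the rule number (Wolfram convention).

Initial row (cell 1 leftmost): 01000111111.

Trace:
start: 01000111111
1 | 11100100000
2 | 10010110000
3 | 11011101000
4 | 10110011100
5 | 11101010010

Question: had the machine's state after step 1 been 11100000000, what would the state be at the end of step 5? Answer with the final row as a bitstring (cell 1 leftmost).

11101110000

state after step 1 := 11100000000
2 | 10010000000
3 | 11011000000
4 | 10110100000
5 | 11101110000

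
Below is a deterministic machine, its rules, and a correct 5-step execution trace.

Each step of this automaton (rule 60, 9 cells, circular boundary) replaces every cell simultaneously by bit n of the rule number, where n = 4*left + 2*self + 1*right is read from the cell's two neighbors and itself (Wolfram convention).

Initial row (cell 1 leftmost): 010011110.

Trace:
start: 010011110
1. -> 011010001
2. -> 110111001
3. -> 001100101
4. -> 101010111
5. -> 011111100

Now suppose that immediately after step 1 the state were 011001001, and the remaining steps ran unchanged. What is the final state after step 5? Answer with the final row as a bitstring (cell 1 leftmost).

state after step 1 := 011001001
2. -> 110101101
3. -> 001111011
4. -> 101000110
5. -> 111100101

111100101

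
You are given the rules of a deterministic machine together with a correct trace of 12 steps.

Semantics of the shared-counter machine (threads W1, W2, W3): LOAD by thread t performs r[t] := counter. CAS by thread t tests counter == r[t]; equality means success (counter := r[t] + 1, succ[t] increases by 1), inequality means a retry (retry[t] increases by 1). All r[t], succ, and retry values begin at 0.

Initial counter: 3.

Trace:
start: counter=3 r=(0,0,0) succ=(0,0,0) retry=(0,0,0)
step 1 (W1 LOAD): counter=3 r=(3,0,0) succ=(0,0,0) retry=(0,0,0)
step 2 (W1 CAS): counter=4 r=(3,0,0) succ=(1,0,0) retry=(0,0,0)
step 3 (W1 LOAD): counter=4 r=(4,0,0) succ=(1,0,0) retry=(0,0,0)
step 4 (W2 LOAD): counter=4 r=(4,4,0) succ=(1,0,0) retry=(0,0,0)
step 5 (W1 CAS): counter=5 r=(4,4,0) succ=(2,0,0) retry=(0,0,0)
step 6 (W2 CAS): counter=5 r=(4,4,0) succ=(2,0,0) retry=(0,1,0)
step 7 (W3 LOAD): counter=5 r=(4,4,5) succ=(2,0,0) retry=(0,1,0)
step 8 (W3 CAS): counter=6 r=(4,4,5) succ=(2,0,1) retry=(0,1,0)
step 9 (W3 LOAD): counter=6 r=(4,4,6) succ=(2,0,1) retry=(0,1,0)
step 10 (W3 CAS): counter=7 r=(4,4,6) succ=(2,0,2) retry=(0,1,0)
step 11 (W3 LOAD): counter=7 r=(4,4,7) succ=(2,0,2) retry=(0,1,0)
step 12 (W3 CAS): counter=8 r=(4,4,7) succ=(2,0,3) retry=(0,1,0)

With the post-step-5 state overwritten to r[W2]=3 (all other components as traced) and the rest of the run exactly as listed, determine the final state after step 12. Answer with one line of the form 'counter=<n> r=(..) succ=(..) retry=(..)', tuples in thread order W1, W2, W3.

counter=8 r=(4,3,7) succ=(2,0,3) retry=(0,1,0)

state after step 5 := counter=5 r=(4,3,0) succ=(2,0,0) retry=(0,0,0)
step 6 (W2 CAS): counter=5 r=(4,3,0) succ=(2,0,0) retry=(0,1,0)
step 7 (W3 LOAD): counter=5 r=(4,3,5) succ=(2,0,0) retry=(0,1,0)
step 8 (W3 CAS): counter=6 r=(4,3,5) succ=(2,0,1) retry=(0,1,0)
step 9 (W3 LOAD): counter=6 r=(4,3,6) succ=(2,0,1) retry=(0,1,0)
step 10 (W3 CAS): counter=7 r=(4,3,6) succ=(2,0,2) retry=(0,1,0)
step 11 (W3 LOAD): counter=7 r=(4,3,7) succ=(2,0,2) retry=(0,1,0)
step 12 (W3 CAS): counter=8 r=(4,3,7) succ=(2,0,3) retry=(0,1,0)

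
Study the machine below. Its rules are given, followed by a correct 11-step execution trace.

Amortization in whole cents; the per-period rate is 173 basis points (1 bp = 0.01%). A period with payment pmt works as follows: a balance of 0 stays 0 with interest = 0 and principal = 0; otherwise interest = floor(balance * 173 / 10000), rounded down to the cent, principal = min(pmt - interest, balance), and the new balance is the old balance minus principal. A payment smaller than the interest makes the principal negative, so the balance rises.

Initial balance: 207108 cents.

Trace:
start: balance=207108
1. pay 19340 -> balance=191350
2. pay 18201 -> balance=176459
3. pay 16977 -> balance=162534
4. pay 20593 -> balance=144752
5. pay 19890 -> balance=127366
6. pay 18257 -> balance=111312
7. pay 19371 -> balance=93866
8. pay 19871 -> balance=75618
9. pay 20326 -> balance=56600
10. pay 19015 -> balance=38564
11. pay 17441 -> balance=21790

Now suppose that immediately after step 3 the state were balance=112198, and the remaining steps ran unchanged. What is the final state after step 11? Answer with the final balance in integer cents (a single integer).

state after step 3 := balance=112198
4. pay 20593 -> balance=93546
5. pay 19890 -> balance=75274
6. pay 18257 -> balance=58319
7. pay 19371 -> balance=39956
8. pay 19871 -> balance=20776
9. pay 20326 -> balance=809
10. pay 19015 -> balance=0
11. pay 17441 -> balance=0

0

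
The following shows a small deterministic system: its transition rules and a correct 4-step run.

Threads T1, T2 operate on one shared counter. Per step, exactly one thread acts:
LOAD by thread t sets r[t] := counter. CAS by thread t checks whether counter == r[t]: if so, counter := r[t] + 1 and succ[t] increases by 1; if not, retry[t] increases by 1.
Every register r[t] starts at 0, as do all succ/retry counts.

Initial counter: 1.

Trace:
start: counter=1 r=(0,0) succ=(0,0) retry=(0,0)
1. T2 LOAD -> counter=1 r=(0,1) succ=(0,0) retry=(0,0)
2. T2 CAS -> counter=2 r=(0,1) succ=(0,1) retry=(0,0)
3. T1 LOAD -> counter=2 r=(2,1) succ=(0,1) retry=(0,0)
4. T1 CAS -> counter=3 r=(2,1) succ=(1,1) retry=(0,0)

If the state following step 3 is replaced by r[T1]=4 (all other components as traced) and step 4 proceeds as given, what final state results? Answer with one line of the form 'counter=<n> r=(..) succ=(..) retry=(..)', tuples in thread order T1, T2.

state after step 3 := counter=2 r=(4,1) succ=(0,1) retry=(0,0)
4. T1 CAS -> counter=2 r=(4,1) succ=(0,1) retry=(1,0)

counter=2 r=(4,1) succ=(0,1) retry=(1,0)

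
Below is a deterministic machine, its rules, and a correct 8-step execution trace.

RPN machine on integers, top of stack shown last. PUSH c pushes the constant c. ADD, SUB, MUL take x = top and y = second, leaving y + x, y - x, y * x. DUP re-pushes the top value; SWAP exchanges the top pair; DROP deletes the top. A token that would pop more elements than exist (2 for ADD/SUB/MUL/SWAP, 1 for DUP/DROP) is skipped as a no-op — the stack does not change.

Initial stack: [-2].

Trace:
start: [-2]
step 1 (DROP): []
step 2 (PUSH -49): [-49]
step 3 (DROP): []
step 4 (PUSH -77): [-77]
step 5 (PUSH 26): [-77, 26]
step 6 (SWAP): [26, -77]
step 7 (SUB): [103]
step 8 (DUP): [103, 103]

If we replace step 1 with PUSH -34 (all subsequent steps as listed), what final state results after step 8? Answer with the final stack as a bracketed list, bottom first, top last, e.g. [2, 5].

(re-executing from step 1 with the substitution; state before step 1: [-2])
step 1 (PUSH -34): [-2, -34]
step 2 (PUSH -49): [-2, -34, -49]
step 3 (DROP): [-2, -34]
step 4 (PUSH -77): [-2, -34, -77]
step 5 (PUSH 26): [-2, -34, -77, 26]
step 6 (SWAP): [-2, -34, 26, -77]
step 7 (SUB): [-2, -34, 103]
step 8 (DUP): [-2, -34, 103, 103]

[-2, -34, 103, 103]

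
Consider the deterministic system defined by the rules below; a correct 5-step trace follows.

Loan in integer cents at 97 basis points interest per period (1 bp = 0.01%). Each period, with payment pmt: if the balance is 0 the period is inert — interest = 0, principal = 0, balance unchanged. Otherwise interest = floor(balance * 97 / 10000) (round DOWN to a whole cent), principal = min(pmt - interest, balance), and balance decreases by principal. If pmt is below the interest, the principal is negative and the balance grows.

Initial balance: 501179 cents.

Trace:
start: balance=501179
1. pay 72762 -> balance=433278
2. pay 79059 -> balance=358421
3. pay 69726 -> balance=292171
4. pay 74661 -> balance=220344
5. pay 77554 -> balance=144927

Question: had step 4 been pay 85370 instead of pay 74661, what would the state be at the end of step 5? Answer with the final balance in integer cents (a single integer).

(re-executing from step 4 with the substitution; state before step 4: balance=292171)
4. pay 85370 -> balance=209635
5. pay 77554 -> balance=134114

134114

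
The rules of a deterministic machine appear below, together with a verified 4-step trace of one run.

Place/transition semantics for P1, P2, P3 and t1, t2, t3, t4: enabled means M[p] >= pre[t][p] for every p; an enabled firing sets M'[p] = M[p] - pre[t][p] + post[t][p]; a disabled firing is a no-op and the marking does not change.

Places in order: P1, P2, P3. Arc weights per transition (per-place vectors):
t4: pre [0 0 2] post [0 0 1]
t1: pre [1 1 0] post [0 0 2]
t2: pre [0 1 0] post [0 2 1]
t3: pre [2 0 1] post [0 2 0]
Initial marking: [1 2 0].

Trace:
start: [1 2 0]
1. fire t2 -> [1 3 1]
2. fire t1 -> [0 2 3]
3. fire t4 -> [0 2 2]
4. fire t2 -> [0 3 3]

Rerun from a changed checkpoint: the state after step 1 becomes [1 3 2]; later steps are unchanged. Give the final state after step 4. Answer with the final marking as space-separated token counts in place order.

0 3 4

state after step 1 := [1 3 2]
2. fire t1 -> [0 2 4]
3. fire t4 -> [0 2 3]
4. fire t2 -> [0 3 4]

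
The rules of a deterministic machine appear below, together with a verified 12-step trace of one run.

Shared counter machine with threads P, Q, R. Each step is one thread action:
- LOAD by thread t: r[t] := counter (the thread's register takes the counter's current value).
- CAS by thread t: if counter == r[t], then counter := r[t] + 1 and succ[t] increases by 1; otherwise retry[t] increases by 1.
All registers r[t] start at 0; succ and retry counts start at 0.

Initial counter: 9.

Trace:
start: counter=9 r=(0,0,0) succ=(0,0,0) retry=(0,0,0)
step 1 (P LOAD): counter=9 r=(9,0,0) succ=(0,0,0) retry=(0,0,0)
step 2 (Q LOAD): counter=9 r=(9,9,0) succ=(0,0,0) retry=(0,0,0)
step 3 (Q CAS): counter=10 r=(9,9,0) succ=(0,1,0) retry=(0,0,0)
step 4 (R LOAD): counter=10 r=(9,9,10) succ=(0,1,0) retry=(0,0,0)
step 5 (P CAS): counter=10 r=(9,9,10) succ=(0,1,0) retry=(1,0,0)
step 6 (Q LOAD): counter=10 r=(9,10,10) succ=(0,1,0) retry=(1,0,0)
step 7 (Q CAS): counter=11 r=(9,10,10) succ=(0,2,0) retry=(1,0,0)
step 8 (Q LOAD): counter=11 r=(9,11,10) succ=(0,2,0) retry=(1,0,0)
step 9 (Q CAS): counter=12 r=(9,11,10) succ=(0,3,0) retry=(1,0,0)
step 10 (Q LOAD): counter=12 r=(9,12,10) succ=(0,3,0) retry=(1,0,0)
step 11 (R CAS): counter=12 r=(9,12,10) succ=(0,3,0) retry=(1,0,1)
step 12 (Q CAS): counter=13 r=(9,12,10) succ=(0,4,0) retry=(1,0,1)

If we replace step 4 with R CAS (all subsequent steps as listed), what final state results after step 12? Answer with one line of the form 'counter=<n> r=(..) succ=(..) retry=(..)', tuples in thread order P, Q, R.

counter=13 r=(9,12,0) succ=(0,4,0) retry=(1,0,2)

(re-executing from step 4 with the substitution; state before step 4: counter=10 r=(9,9,0) succ=(0,1,0) retry=(0,0,0))
step 4 (R CAS): counter=10 r=(9,9,0) succ=(0,1,0) retry=(0,0,1)
step 5 (P CAS): counter=10 r=(9,9,0) succ=(0,1,0) retry=(1,0,1)
step 6 (Q LOAD): counter=10 r=(9,10,0) succ=(0,1,0) retry=(1,0,1)
step 7 (Q CAS): counter=11 r=(9,10,0) succ=(0,2,0) retry=(1,0,1)
step 8 (Q LOAD): counter=11 r=(9,11,0) succ=(0,2,0) retry=(1,0,1)
step 9 (Q CAS): counter=12 r=(9,11,0) succ=(0,3,0) retry=(1,0,1)
step 10 (Q LOAD): counter=12 r=(9,12,0) succ=(0,3,0) retry=(1,0,1)
step 11 (R CAS): counter=12 r=(9,12,0) succ=(0,3,0) retry=(1,0,2)
step 12 (Q CAS): counter=13 r=(9,12,0) succ=(0,4,0) retry=(1,0,2)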